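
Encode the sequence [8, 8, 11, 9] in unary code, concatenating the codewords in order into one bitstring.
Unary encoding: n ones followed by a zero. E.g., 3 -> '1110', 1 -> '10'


Encode each number as n ones followed by a terminating 0:
  8 -> 111111110 (9 bits)
  8 -> 111111110 (9 bits)
  11 -> 111111111110 (12 bits)
  9 -> 1111111110 (10 bits)
Total length = 9 + 9 + 12 + 10 = 40 bits.

Unary([8, 8, 11, 9]) = 1111111101111111101111111111101111111110 (40 bits)


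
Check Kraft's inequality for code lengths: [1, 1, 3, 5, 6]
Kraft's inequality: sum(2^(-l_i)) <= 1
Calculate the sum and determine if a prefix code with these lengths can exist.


Sum = 2^(-1) + 2^(-1) + 2^(-3) + 2^(-5) + 2^(-6)
    = 0.5 + 0.5 + 0.125 + 0.03125 + 0.015625
    = 75/64 = 1.171875
Since 1.171875 > 1, Kraft's inequality is NOT satisfied.
A prefix code with these lengths CANNOT exist.

Kraft sum = 1.171875. Not satisfied.


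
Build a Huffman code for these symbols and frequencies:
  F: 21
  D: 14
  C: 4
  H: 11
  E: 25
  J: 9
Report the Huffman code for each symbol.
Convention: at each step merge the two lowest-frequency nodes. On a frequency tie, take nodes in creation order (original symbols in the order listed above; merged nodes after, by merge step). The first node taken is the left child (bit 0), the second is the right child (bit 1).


Huffman tree construction:
Step 1: Merge C(4) + J(9) = 13
Step 2: Merge H(11) + (C+J)(13) = 24
Step 3: Merge D(14) + F(21) = 35
Step 4: Merge (H+(C+J))(24) + E(25) = 49
Step 5: Merge (D+F)(35) + ((H+(C+J))+E)(49) = 84
Read each symbol's code off the tree from the root (left child = 0, right child = 1).

Codes:
  F: 01 (length 2)
  D: 00 (length 2)
  C: 1010 (length 4)
  H: 100 (length 3)
  E: 11 (length 2)
  J: 1011 (length 4)
Average code length: 205/84 = 2.4405 bits/symbol


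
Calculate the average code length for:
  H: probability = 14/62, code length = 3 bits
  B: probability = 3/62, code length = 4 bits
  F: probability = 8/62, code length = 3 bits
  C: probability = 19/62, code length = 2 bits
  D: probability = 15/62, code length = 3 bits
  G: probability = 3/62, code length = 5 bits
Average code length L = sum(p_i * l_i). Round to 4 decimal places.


Weighted contributions p_i * l_i:
  H: (14/62) * 3 = 42/62
  B: (3/62) * 4 = 12/62
  F: (8/62) * 3 = 24/62
  C: (19/62) * 2 = 38/62
  D: (15/62) * 3 = 45/62
  G: (3/62) * 5 = 15/62
Sum = (42 + 12 + 24 + 38 + 45 + 15)/62 = 176/62

L = 176/62 = 2.8387 bits/symbol


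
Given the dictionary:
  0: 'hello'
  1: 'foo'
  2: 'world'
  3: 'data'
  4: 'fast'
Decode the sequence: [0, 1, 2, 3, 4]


Look up each index in the dictionary:
  0 -> 'hello'
  1 -> 'foo'
  2 -> 'world'
  3 -> 'data'
  4 -> 'fast'

Decoded: "hello foo world data fast"


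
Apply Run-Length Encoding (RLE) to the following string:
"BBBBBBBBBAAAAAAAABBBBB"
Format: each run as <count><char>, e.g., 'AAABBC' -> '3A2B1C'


Scanning runs left to right:
  i=0: run of 'B' x 9 -> '9B'
  i=9: run of 'A' x 8 -> '8A'
  i=17: run of 'B' x 5 -> '5B'

RLE = 9B8A5B


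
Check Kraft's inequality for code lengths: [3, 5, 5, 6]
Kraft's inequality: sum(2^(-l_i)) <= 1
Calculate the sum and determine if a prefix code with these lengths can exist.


Sum = 2^(-3) + 2^(-5) + 2^(-5) + 2^(-6)
    = 0.125 + 0.03125 + 0.03125 + 0.015625
    = 13/64 = 0.203125
Since 0.203125 <= 1, Kraft's inequality IS satisfied.
A prefix code with these lengths CAN exist.

Kraft sum = 0.203125. Satisfied.


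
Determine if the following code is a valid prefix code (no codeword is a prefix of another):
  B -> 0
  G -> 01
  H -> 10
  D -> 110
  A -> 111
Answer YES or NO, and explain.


Checking each pair (does one codeword prefix another?):
  B='0' vs G='01': prefix -- VIOLATION

NO -- this is NOT a valid prefix code. B (0) is a prefix of G (01).


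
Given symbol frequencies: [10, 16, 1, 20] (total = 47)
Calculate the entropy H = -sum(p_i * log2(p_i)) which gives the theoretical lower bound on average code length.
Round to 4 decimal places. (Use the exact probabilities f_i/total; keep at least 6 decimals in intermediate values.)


Per-symbol terms -p_i * log2(p_i) with p_i = f_i/47:
  p = 10/47 = 0.212766: log2(p) = -2.232661, -p*log2(p) = 0.475034
  p = 16/47 = 0.340426: log2(p) = -1.554589, -p*log2(p) = 0.529222
  p = 1/47 = 0.021277: log2(p) = -5.554589, -p*log2(p) = 0.118183
  p = 20/47 = 0.425532: log2(p) = -1.232661, -p*log2(p) = 0.524536
H = 0.475034 + 0.529222 + 0.118183 + 0.524536 = 1.646975

H = 1.647 bits/symbol


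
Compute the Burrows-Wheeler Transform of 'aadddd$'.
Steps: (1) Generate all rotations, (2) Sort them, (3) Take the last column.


Rotations (sorted):
  0: $aadddd -> last char: d
  1: aadddd$ -> last char: $
  2: adddd$a -> last char: a
  3: d$aaddd -> last char: d
  4: dd$aadd -> last char: d
  5: ddd$aad -> last char: d
  6: dddd$aa -> last char: a


BWT = d$addda


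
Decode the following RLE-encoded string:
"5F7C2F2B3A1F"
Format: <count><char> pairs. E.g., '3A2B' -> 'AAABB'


Expanding each <count><char> pair:
  5F -> 'FFFFF'
  7C -> 'CCCCCCC'
  2F -> 'FF'
  2B -> 'BB'
  3A -> 'AAA'
  1F -> 'F'

Decoded = FFFFFCCCCCCCFFBBAAAF


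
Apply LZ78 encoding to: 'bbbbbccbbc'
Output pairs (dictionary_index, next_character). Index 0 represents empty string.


LZ78 encoding steps:
Dictionary: {0: ''}
Step 1: w='' (idx 0), next='b' -> output (0, 'b'), add 'b' as idx 1
Step 2: w='b' (idx 1), next='b' -> output (1, 'b'), add 'bb' as idx 2
Step 3: w='bb' (idx 2), next='c' -> output (2, 'c'), add 'bbc' as idx 3
Step 4: w='' (idx 0), next='c' -> output (0, 'c'), add 'c' as idx 4
Step 5: w='bbc' (idx 3), end of input -> output (3, '')


Encoded: [(0, 'b'), (1, 'b'), (2, 'c'), (0, 'c'), (3, '')]


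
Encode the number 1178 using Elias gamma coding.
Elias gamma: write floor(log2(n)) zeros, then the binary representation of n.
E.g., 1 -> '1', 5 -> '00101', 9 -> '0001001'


num_bits = floor(log2(1178)) + 1 = 11
leading_zeros = num_bits - 1 = 10
binary(1178) = 10010011010

Elias gamma(1178) = '0000000000' + '10010011010' = 000000000010010011010 (21 bits)


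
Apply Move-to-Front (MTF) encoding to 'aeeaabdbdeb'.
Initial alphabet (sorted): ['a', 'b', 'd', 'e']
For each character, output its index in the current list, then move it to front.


MTF encoding:
'a': index 0 in ['a', 'b', 'd', 'e'] -> ['a', 'b', 'd', 'e']
'e': index 3 in ['a', 'b', 'd', 'e'] -> ['e', 'a', 'b', 'd']
'e': index 0 in ['e', 'a', 'b', 'd'] -> ['e', 'a', 'b', 'd']
'a': index 1 in ['e', 'a', 'b', 'd'] -> ['a', 'e', 'b', 'd']
'a': index 0 in ['a', 'e', 'b', 'd'] -> ['a', 'e', 'b', 'd']
'b': index 2 in ['a', 'e', 'b', 'd'] -> ['b', 'a', 'e', 'd']
'd': index 3 in ['b', 'a', 'e', 'd'] -> ['d', 'b', 'a', 'e']
'b': index 1 in ['d', 'b', 'a', 'e'] -> ['b', 'd', 'a', 'e']
'd': index 1 in ['b', 'd', 'a', 'e'] -> ['d', 'b', 'a', 'e']
'e': index 3 in ['d', 'b', 'a', 'e'] -> ['e', 'd', 'b', 'a']
'b': index 2 in ['e', 'd', 'b', 'a'] -> ['b', 'e', 'd', 'a']


Output: [0, 3, 0, 1, 0, 2, 3, 1, 1, 3, 2]


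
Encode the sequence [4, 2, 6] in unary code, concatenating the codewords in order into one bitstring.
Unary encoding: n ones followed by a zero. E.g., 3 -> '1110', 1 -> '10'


Encode each number as n ones followed by a terminating 0:
  4 -> 11110 (5 bits)
  2 -> 110 (3 bits)
  6 -> 1111110 (7 bits)
Total length = 5 + 3 + 7 = 15 bits.

Unary([4, 2, 6]) = 111101101111110 (15 bits)


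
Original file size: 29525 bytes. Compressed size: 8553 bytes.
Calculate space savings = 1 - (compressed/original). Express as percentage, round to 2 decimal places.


ratio = compressed/original = 8553/29525 = 0.289687
savings = 1 - ratio = 1 - 0.289687 = 0.710313
as a percentage: 0.710313 * 100 = 71.03%

Space savings = 1 - 8553/29525 = 71.03%


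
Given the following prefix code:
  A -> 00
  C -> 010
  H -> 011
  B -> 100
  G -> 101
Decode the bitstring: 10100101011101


Decoding step by step:
Bits 101 -> G
Bits 00 -> A
Bits 101 -> G
Bits 011 -> H
Bits 101 -> G


Decoded message: GAGHG


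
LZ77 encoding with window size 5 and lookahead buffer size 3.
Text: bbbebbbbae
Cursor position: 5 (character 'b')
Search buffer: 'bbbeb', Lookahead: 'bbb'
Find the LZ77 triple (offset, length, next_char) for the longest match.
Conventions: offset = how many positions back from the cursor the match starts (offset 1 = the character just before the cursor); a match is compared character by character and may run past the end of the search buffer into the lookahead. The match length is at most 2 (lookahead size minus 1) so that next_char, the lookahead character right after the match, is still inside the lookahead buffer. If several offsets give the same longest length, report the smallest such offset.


Try each offset into the search buffer:
  offset=1 (pos 4, char 'b'): match length 2
  offset=2 (pos 3, char 'e'): match length 0
  offset=3 (pos 2, char 'b'): match length 1
  offset=4 (pos 1, char 'b'): match length 2
  offset=5 (pos 0, char 'b'): match length 2
Longest match has length 2, found at offsets 1, 4, 5; take the smallest, offset 1.
next_char = character at position 5 + 2 = 7 -> 'b'

Best match: offset=1, length=2 (matching 'bb' starting at position 4)
LZ77 triple: (1, 2, 'b')


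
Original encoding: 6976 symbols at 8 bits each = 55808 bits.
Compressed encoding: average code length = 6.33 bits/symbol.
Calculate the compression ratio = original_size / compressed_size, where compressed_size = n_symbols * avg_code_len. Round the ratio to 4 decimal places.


original_size = n_symbols * orig_bits = 6976 * 8 = 55808 bits
compressed_size = n_symbols * avg_code_len = 6976 * 6.33 = 44158.08 bits
ratio = original_size / compressed_size = 55808 / 44158.08 = 1.2638

Compression ratio = 1.2638


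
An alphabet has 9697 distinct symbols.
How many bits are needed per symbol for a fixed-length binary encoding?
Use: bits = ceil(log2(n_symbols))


log2(9697) = 13.2433
Bracket: 2^13 = 8192 < 9697 <= 2^14 = 16384
So ceil(log2(9697)) = 14

bits = ceil(log2(9697)) = ceil(13.2433) = 14 bits


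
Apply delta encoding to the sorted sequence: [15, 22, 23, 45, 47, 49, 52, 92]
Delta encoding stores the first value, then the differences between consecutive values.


First value: 15
Deltas:
  22 - 15 = 7
  23 - 22 = 1
  45 - 23 = 22
  47 - 45 = 2
  49 - 47 = 2
  52 - 49 = 3
  92 - 52 = 40


Delta encoded: [15, 7, 1, 22, 2, 2, 3, 40]


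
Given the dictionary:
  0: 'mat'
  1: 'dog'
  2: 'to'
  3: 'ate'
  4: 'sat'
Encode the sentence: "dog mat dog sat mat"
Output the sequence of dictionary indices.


Look up each word in the dictionary:
  'dog' -> 1
  'mat' -> 0
  'dog' -> 1
  'sat' -> 4
  'mat' -> 0

Encoded: [1, 0, 1, 4, 0]


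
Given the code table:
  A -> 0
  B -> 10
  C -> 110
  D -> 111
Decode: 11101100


Decoding:
111 -> D
0 -> A
110 -> C
0 -> A


Result: DACA


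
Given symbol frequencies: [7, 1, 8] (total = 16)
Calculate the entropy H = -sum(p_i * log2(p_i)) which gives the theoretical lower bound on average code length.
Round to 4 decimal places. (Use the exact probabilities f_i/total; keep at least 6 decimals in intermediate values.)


Per-symbol terms -p_i * log2(p_i) with p_i = f_i/16:
  p = 7/16 = 0.437500: log2(p) = -1.192645, -p*log2(p) = 0.521782
  p = 1/16 = 0.062500: log2(p) = -4.000000, -p*log2(p) = 0.250000
  p = 8/16 = 0.500000: log2(p) = -1.000000, -p*log2(p) = 0.500000
H = 0.521782 + 0.250000 + 0.500000 = 1.271782

H = 1.2718 bits/symbol


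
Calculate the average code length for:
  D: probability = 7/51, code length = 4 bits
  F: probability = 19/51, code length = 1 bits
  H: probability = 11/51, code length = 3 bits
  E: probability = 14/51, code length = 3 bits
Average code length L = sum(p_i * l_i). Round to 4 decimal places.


Weighted contributions p_i * l_i:
  D: (7/51) * 4 = 28/51
  F: (19/51) * 1 = 19/51
  H: (11/51) * 3 = 33/51
  E: (14/51) * 3 = 42/51
Sum = (28 + 19 + 33 + 42)/51 = 122/51

L = 122/51 = 2.3922 bits/symbol


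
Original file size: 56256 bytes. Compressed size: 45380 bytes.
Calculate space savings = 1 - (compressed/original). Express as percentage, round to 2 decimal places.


ratio = compressed/original = 45380/56256 = 0.80667
savings = 1 - ratio = 1 - 0.80667 = 0.19333
as a percentage: 0.19333 * 100 = 19.33%

Space savings = 1 - 45380/56256 = 19.33%


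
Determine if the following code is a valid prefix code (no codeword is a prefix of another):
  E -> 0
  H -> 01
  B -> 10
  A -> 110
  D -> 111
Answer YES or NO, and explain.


Checking each pair (does one codeword prefix another?):
  E='0' vs H='01': prefix -- VIOLATION

NO -- this is NOT a valid prefix code. E (0) is a prefix of H (01).


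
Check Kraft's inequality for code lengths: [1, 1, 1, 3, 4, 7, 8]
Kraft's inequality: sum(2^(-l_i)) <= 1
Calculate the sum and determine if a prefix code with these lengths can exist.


Sum = 2^(-1) + 2^(-1) + 2^(-1) + 2^(-3) + 2^(-4) + 2^(-7) + 2^(-8)
    = 0.5 + 0.5 + 0.5 + 0.125 + 0.0625 + 0.0078125 + 0.00390625
    = 435/256 = 1.69921875
Since 1.69921875 > 1, Kraft's inequality is NOT satisfied.
A prefix code with these lengths CANNOT exist.

Kraft sum = 1.69921875. Not satisfied.


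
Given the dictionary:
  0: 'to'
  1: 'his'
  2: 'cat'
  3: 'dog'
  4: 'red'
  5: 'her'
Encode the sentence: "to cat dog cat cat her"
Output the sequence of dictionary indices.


Look up each word in the dictionary:
  'to' -> 0
  'cat' -> 2
  'dog' -> 3
  'cat' -> 2
  'cat' -> 2
  'her' -> 5

Encoded: [0, 2, 3, 2, 2, 5]


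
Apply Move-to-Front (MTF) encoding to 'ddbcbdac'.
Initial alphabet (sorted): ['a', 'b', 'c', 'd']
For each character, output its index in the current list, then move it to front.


MTF encoding:
'd': index 3 in ['a', 'b', 'c', 'd'] -> ['d', 'a', 'b', 'c']
'd': index 0 in ['d', 'a', 'b', 'c'] -> ['d', 'a', 'b', 'c']
'b': index 2 in ['d', 'a', 'b', 'c'] -> ['b', 'd', 'a', 'c']
'c': index 3 in ['b', 'd', 'a', 'c'] -> ['c', 'b', 'd', 'a']
'b': index 1 in ['c', 'b', 'd', 'a'] -> ['b', 'c', 'd', 'a']
'd': index 2 in ['b', 'c', 'd', 'a'] -> ['d', 'b', 'c', 'a']
'a': index 3 in ['d', 'b', 'c', 'a'] -> ['a', 'd', 'b', 'c']
'c': index 3 in ['a', 'd', 'b', 'c'] -> ['c', 'a', 'd', 'b']


Output: [3, 0, 2, 3, 1, 2, 3, 3]


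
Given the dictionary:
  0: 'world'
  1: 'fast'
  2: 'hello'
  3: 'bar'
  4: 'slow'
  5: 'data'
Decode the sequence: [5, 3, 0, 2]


Look up each index in the dictionary:
  5 -> 'data'
  3 -> 'bar'
  0 -> 'world'
  2 -> 'hello'

Decoded: "data bar world hello"


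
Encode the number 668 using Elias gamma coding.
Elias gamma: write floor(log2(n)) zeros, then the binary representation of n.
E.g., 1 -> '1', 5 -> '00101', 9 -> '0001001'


num_bits = floor(log2(668)) + 1 = 10
leading_zeros = num_bits - 1 = 9
binary(668) = 1010011100

Elias gamma(668) = '000000000' + '1010011100' = 0000000001010011100 (19 bits)


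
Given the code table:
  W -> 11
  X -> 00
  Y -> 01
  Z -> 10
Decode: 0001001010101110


Decoding:
00 -> X
01 -> Y
00 -> X
10 -> Z
10 -> Z
10 -> Z
11 -> W
10 -> Z


Result: XYXZZZWZ


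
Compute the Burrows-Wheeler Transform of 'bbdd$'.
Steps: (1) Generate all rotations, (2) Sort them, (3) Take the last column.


Rotations (sorted):
  0: $bbdd -> last char: d
  1: bbdd$ -> last char: $
  2: bdd$b -> last char: b
  3: d$bbd -> last char: d
  4: dd$bb -> last char: b


BWT = d$bdb


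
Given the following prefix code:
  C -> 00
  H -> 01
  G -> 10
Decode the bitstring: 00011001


Decoding step by step:
Bits 00 -> C
Bits 01 -> H
Bits 10 -> G
Bits 01 -> H


Decoded message: CHGH


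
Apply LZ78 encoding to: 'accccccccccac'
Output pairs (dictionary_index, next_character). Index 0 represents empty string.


LZ78 encoding steps:
Dictionary: {0: ''}
Step 1: w='' (idx 0), next='a' -> output (0, 'a'), add 'a' as idx 1
Step 2: w='' (idx 0), next='c' -> output (0, 'c'), add 'c' as idx 2
Step 3: w='c' (idx 2), next='c' -> output (2, 'c'), add 'cc' as idx 3
Step 4: w='cc' (idx 3), next='c' -> output (3, 'c'), add 'ccc' as idx 4
Step 5: w='ccc' (idx 4), next='c' -> output (4, 'c'), add 'cccc' as idx 5
Step 6: w='a' (idx 1), next='c' -> output (1, 'c'), add 'ac' as idx 6


Encoded: [(0, 'a'), (0, 'c'), (2, 'c'), (3, 'c'), (4, 'c'), (1, 'c')]


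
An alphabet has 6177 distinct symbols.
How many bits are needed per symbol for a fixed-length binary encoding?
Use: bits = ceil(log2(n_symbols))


log2(6177) = 12.5927
Bracket: 2^12 = 4096 < 6177 <= 2^13 = 8192
So ceil(log2(6177)) = 13

bits = ceil(log2(6177)) = ceil(12.5927) = 13 bits


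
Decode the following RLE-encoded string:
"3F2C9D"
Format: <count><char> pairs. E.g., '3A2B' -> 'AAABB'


Expanding each <count><char> pair:
  3F -> 'FFF'
  2C -> 'CC'
  9D -> 'DDDDDDDDD'

Decoded = FFFCCDDDDDDDDD


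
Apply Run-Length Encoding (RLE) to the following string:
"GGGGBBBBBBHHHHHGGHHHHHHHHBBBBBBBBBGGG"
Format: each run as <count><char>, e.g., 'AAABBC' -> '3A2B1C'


Scanning runs left to right:
  i=0: run of 'G' x 4 -> '4G'
  i=4: run of 'B' x 6 -> '6B'
  i=10: run of 'H' x 5 -> '5H'
  i=15: run of 'G' x 2 -> '2G'
  i=17: run of 'H' x 8 -> '8H'
  i=25: run of 'B' x 9 -> '9B'
  i=34: run of 'G' x 3 -> '3G'

RLE = 4G6B5H2G8H9B3G


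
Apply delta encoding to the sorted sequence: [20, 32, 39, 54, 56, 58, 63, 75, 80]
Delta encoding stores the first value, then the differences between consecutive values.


First value: 20
Deltas:
  32 - 20 = 12
  39 - 32 = 7
  54 - 39 = 15
  56 - 54 = 2
  58 - 56 = 2
  63 - 58 = 5
  75 - 63 = 12
  80 - 75 = 5


Delta encoded: [20, 12, 7, 15, 2, 2, 5, 12, 5]


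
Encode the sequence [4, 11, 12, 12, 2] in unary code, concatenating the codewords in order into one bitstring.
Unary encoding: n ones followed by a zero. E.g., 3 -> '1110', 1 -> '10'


Encode each number as n ones followed by a terminating 0:
  4 -> 11110 (5 bits)
  11 -> 111111111110 (12 bits)
  12 -> 1111111111110 (13 bits)
  12 -> 1111111111110 (13 bits)
  2 -> 110 (3 bits)
Total length = 5 + 12 + 13 + 13 + 3 = 46 bits.

Unary([4, 11, 12, 12, 2]) = 1111011111111111011111111111101111111111110110 (46 bits)


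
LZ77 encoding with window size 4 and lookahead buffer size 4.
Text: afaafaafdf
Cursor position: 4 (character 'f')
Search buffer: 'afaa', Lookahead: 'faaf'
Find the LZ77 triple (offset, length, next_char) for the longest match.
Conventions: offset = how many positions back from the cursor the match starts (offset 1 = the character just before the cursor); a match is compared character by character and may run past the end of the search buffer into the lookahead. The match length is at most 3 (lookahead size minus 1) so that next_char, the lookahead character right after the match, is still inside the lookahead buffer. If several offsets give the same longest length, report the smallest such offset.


Try each offset into the search buffer:
  offset=1 (pos 3, char 'a'): match length 0
  offset=2 (pos 2, char 'a'): match length 0
  offset=3 (pos 1, char 'f'): match length 3
  offset=4 (pos 0, char 'a'): match length 0
Longest match has length 3 at offset 3.
next_char = character at position 4 + 3 = 7 -> 'f'

Best match: offset=3, length=3 (matching 'faa' starting at position 1)
LZ77 triple: (3, 3, 'f')


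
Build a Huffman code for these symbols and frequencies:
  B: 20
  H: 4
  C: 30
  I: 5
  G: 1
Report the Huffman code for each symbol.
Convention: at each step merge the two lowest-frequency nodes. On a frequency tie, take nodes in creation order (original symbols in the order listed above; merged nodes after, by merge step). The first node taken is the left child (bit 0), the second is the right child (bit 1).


Huffman tree construction:
Step 1: Merge G(1) + H(4) = 5
Step 2: Merge I(5) + (G+H)(5) = 10
Step 3: Merge (I+(G+H))(10) + B(20) = 30
Step 4: Merge C(30) + ((I+(G+H))+B)(30) = 60
Read each symbol's code off the tree from the root (left child = 0, right child = 1).

Codes:
  B: 11 (length 2)
  H: 1011 (length 4)
  C: 0 (length 1)
  I: 100 (length 3)
  G: 1010 (length 4)
Average code length: 105/60 = 1.7500 bits/symbol


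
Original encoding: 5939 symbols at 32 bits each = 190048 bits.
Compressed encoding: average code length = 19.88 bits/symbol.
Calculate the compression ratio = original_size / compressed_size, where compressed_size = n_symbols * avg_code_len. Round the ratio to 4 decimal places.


original_size = n_symbols * orig_bits = 5939 * 32 = 190048 bits
compressed_size = n_symbols * avg_code_len = 5939 * 19.88 = 118067.32 bits
ratio = original_size / compressed_size = 190048 / 118067.32 = 1.6097

Compression ratio = 1.6097


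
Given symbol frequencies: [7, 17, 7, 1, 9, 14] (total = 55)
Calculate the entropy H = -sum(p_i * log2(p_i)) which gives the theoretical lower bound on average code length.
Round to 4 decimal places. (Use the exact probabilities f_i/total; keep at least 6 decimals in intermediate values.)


Per-symbol terms -p_i * log2(p_i) with p_i = f_i/55:
  p = 7/55 = 0.127273: log2(p) = -2.974005, -p*log2(p) = 0.378510
  p = 17/55 = 0.309091: log2(p) = -1.693897, -p*log2(p) = 0.523568
  p = 7/55 = 0.127273: log2(p) = -2.974005, -p*log2(p) = 0.378510
  p = 1/55 = 0.018182: log2(p) = -5.781360, -p*log2(p) = 0.105116
  p = 9/55 = 0.163636: log2(p) = -2.611435, -p*log2(p) = 0.427326
  p = 14/55 = 0.254545: log2(p) = -1.974005, -p*log2(p) = 0.502474
H = 0.378510 + 0.523568 + 0.378510 + 0.105116 + 0.427326 + 0.502474 = 2.315504

H = 2.3155 bits/symbol


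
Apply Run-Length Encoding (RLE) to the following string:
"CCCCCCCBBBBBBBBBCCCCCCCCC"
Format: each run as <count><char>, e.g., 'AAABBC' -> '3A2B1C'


Scanning runs left to right:
  i=0: run of 'C' x 7 -> '7C'
  i=7: run of 'B' x 9 -> '9B'
  i=16: run of 'C' x 9 -> '9C'

RLE = 7C9B9C


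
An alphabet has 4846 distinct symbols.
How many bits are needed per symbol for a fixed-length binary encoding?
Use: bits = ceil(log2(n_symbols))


log2(4846) = 12.2426
Bracket: 2^12 = 4096 < 4846 <= 2^13 = 8192
So ceil(log2(4846)) = 13

bits = ceil(log2(4846)) = ceil(12.2426) = 13 bits


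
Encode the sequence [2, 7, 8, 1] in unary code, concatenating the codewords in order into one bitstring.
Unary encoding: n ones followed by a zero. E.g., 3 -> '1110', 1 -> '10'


Encode each number as n ones followed by a terminating 0:
  2 -> 110 (3 bits)
  7 -> 11111110 (8 bits)
  8 -> 111111110 (9 bits)
  1 -> 10 (2 bits)
Total length = 3 + 8 + 9 + 2 = 22 bits.

Unary([2, 7, 8, 1]) = 1101111111011111111010 (22 bits)


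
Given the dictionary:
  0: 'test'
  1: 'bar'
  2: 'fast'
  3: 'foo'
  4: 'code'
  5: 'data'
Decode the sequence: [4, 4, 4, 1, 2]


Look up each index in the dictionary:
  4 -> 'code'
  4 -> 'code'
  4 -> 'code'
  1 -> 'bar'
  2 -> 'fast'

Decoded: "code code code bar fast"


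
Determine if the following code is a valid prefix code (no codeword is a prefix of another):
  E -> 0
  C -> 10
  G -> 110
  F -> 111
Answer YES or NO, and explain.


Checking each pair (does one codeword prefix another?):
  E='0' vs C='10': no prefix
  E='0' vs G='110': no prefix
  E='0' vs F='111': no prefix
  C='10' vs E='0': no prefix
  C='10' vs G='110': no prefix
  C='10' vs F='111': no prefix
  G='110' vs E='0': no prefix
  G='110' vs C='10': no prefix
  G='110' vs F='111': no prefix
  F='111' vs E='0': no prefix
  F='111' vs C='10': no prefix
  F='111' vs G='110': no prefix
No violation found over all pairs.

YES -- this is a valid prefix code. No codeword is a prefix of any other codeword.


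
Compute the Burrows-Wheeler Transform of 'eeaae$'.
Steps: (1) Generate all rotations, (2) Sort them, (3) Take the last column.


Rotations (sorted):
  0: $eeaae -> last char: e
  1: aae$ee -> last char: e
  2: ae$eea -> last char: a
  3: e$eeaa -> last char: a
  4: eaae$e -> last char: e
  5: eeaae$ -> last char: $


BWT = eeaae$


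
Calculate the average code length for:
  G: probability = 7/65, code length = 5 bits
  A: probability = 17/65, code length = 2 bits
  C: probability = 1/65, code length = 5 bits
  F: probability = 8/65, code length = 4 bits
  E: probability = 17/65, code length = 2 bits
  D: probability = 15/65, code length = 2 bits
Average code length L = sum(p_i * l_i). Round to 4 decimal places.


Weighted contributions p_i * l_i:
  G: (7/65) * 5 = 35/65
  A: (17/65) * 2 = 34/65
  C: (1/65) * 5 = 5/65
  F: (8/65) * 4 = 32/65
  E: (17/65) * 2 = 34/65
  D: (15/65) * 2 = 30/65
Sum = (35 + 34 + 5 + 32 + 34 + 30)/65 = 170/65

L = 170/65 = 2.6154 bits/symbol


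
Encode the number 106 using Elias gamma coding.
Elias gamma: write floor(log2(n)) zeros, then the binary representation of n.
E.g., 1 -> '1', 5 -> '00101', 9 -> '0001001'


num_bits = floor(log2(106)) + 1 = 7
leading_zeros = num_bits - 1 = 6
binary(106) = 1101010

Elias gamma(106) = '000000' + '1101010' = 0000001101010 (13 bits)


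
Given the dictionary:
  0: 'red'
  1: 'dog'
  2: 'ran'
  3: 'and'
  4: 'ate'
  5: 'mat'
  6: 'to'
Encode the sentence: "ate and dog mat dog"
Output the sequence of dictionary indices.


Look up each word in the dictionary:
  'ate' -> 4
  'and' -> 3
  'dog' -> 1
  'mat' -> 5
  'dog' -> 1

Encoded: [4, 3, 1, 5, 1]


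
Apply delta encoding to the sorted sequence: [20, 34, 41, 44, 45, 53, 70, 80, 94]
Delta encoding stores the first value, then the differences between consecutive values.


First value: 20
Deltas:
  34 - 20 = 14
  41 - 34 = 7
  44 - 41 = 3
  45 - 44 = 1
  53 - 45 = 8
  70 - 53 = 17
  80 - 70 = 10
  94 - 80 = 14


Delta encoded: [20, 14, 7, 3, 1, 8, 17, 10, 14]


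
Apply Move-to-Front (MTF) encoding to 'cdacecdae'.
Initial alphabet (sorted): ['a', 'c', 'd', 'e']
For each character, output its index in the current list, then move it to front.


MTF encoding:
'c': index 1 in ['a', 'c', 'd', 'e'] -> ['c', 'a', 'd', 'e']
'd': index 2 in ['c', 'a', 'd', 'e'] -> ['d', 'c', 'a', 'e']
'a': index 2 in ['d', 'c', 'a', 'e'] -> ['a', 'd', 'c', 'e']
'c': index 2 in ['a', 'd', 'c', 'e'] -> ['c', 'a', 'd', 'e']
'e': index 3 in ['c', 'a', 'd', 'e'] -> ['e', 'c', 'a', 'd']
'c': index 1 in ['e', 'c', 'a', 'd'] -> ['c', 'e', 'a', 'd']
'd': index 3 in ['c', 'e', 'a', 'd'] -> ['d', 'c', 'e', 'a']
'a': index 3 in ['d', 'c', 'e', 'a'] -> ['a', 'd', 'c', 'e']
'e': index 3 in ['a', 'd', 'c', 'e'] -> ['e', 'a', 'd', 'c']


Output: [1, 2, 2, 2, 3, 1, 3, 3, 3]


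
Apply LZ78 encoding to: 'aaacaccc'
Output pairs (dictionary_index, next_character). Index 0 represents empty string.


LZ78 encoding steps:
Dictionary: {0: ''}
Step 1: w='' (idx 0), next='a' -> output (0, 'a'), add 'a' as idx 1
Step 2: w='a' (idx 1), next='a' -> output (1, 'a'), add 'aa' as idx 2
Step 3: w='' (idx 0), next='c' -> output (0, 'c'), add 'c' as idx 3
Step 4: w='a' (idx 1), next='c' -> output (1, 'c'), add 'ac' as idx 4
Step 5: w='c' (idx 3), next='c' -> output (3, 'c'), add 'cc' as idx 5


Encoded: [(0, 'a'), (1, 'a'), (0, 'c'), (1, 'c'), (3, 'c')]


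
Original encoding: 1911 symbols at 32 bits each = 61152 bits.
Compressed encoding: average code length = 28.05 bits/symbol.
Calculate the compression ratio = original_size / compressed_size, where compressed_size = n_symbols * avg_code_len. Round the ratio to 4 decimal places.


original_size = n_symbols * orig_bits = 1911 * 32 = 61152 bits
compressed_size = n_symbols * avg_code_len = 1911 * 28.05 = 53603.55 bits
ratio = original_size / compressed_size = 61152 / 53603.55 = 1.1408

Compression ratio = 1.1408


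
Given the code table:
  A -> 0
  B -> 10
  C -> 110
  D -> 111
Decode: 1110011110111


Decoding:
111 -> D
0 -> A
0 -> A
111 -> D
10 -> B
111 -> D


Result: DAADBD


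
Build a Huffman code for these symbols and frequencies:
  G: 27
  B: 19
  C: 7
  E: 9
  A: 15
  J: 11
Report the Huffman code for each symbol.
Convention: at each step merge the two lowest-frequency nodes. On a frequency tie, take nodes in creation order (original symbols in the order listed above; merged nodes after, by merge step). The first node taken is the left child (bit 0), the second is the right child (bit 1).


Huffman tree construction:
Step 1: Merge C(7) + E(9) = 16
Step 2: Merge J(11) + A(15) = 26
Step 3: Merge (C+E)(16) + B(19) = 35
Step 4: Merge (J+A)(26) + G(27) = 53
Step 5: Merge ((C+E)+B)(35) + ((J+A)+G)(53) = 88
Read each symbol's code off the tree from the root (left child = 0, right child = 1).

Codes:
  G: 11 (length 2)
  B: 01 (length 2)
  C: 000 (length 3)
  E: 001 (length 3)
  A: 101 (length 3)
  J: 100 (length 3)
Average code length: 218/88 = 2.4773 bits/symbol


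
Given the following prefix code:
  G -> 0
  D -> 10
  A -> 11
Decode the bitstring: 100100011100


Decoding step by step:
Bits 10 -> D
Bits 0 -> G
Bits 10 -> D
Bits 0 -> G
Bits 0 -> G
Bits 11 -> A
Bits 10 -> D
Bits 0 -> G


Decoded message: DGDGGADG


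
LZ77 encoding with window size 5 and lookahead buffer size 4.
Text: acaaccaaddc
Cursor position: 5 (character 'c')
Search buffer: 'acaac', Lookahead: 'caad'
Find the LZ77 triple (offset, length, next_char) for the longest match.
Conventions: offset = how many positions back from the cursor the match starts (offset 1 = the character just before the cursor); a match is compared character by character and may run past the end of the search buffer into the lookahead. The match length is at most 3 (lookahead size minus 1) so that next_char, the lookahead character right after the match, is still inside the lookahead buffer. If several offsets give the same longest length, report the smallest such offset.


Try each offset into the search buffer:
  offset=1 (pos 4, char 'c'): match length 1
  offset=2 (pos 3, char 'a'): match length 0
  offset=3 (pos 2, char 'a'): match length 0
  offset=4 (pos 1, char 'c'): match length 3
  offset=5 (pos 0, char 'a'): match length 0
Longest match has length 3 at offset 4.
next_char = character at position 5 + 3 = 8 -> 'd'

Best match: offset=4, length=3 (matching 'caa' starting at position 1)
LZ77 triple: (4, 3, 'd')


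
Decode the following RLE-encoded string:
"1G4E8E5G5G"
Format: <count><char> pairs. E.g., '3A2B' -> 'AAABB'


Expanding each <count><char> pair:
  1G -> 'G'
  4E -> 'EEEE'
  8E -> 'EEEEEEEE'
  5G -> 'GGGGG'
  5G -> 'GGGGG'

Decoded = GEEEEEEEEEEEEGGGGGGGGGG


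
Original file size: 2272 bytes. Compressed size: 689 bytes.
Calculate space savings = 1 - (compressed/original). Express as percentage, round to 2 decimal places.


ratio = compressed/original = 689/2272 = 0.303257
savings = 1 - ratio = 1 - 0.303257 = 0.696743
as a percentage: 0.696743 * 100 = 69.67%

Space savings = 1 - 689/2272 = 69.67%


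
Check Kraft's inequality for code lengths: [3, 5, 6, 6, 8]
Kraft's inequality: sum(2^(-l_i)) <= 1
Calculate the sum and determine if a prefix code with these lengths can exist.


Sum = 2^(-3) + 2^(-5) + 2^(-6) + 2^(-6) + 2^(-8)
    = 0.125 + 0.03125 + 0.015625 + 0.015625 + 0.00390625
    = 49/256 = 0.19140625
Since 0.19140625 <= 1, Kraft's inequality IS satisfied.
A prefix code with these lengths CAN exist.

Kraft sum = 0.19140625. Satisfied.


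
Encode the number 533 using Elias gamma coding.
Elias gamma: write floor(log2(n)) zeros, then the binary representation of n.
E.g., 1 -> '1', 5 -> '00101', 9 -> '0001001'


num_bits = floor(log2(533)) + 1 = 10
leading_zeros = num_bits - 1 = 9
binary(533) = 1000010101

Elias gamma(533) = '000000000' + '1000010101' = 0000000001000010101 (19 bits)


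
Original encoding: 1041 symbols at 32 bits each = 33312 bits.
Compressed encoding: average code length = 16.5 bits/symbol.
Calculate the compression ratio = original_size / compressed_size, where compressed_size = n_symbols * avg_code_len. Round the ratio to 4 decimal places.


original_size = n_symbols * orig_bits = 1041 * 32 = 33312 bits
compressed_size = n_symbols * avg_code_len = 1041 * 16.5 = 17176.5 bits
ratio = original_size / compressed_size = 33312 / 17176.5 = 1.9394

Compression ratio = 1.9394


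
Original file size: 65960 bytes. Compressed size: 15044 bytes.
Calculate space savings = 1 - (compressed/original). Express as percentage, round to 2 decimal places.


ratio = compressed/original = 15044/65960 = 0.228078
savings = 1 - ratio = 1 - 0.228078 = 0.771922
as a percentage: 0.771922 * 100 = 77.19%

Space savings = 1 - 15044/65960 = 77.19%


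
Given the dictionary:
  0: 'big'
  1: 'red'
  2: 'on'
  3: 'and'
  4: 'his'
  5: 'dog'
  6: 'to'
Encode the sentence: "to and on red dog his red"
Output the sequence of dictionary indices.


Look up each word in the dictionary:
  'to' -> 6
  'and' -> 3
  'on' -> 2
  'red' -> 1
  'dog' -> 5
  'his' -> 4
  'red' -> 1

Encoded: [6, 3, 2, 1, 5, 4, 1]


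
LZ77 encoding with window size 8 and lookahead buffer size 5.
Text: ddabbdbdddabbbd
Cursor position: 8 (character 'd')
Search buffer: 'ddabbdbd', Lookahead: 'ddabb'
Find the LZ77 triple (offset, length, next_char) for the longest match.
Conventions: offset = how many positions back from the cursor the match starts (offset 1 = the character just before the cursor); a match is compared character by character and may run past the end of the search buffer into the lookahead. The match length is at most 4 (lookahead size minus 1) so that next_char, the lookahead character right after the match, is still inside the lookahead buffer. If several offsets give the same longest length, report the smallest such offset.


Try each offset into the search buffer:
  offset=1 (pos 7, char 'd'): match length 2
  offset=2 (pos 6, char 'b'): match length 0
  offset=3 (pos 5, char 'd'): match length 1
  offset=4 (pos 4, char 'b'): match length 0
  offset=5 (pos 3, char 'b'): match length 0
  offset=6 (pos 2, char 'a'): match length 0
  offset=7 (pos 1, char 'd'): match length 1
  offset=8 (pos 0, char 'd'): match length 4
Longest match has length 4 at offset 8.
next_char = character at position 8 + 4 = 12 -> 'b'

Best match: offset=8, length=4 (matching 'ddab' starting at position 0)
LZ77 triple: (8, 4, 'b')


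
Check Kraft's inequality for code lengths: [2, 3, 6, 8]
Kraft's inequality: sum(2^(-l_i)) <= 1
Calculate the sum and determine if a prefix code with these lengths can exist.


Sum = 2^(-2) + 2^(-3) + 2^(-6) + 2^(-8)
    = 0.25 + 0.125 + 0.015625 + 0.00390625
    = 101/256 = 0.39453125
Since 0.39453125 <= 1, Kraft's inequality IS satisfied.
A prefix code with these lengths CAN exist.

Kraft sum = 0.39453125. Satisfied.


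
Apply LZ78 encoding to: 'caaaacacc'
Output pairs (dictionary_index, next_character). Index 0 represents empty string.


LZ78 encoding steps:
Dictionary: {0: ''}
Step 1: w='' (idx 0), next='c' -> output (0, 'c'), add 'c' as idx 1
Step 2: w='' (idx 0), next='a' -> output (0, 'a'), add 'a' as idx 2
Step 3: w='a' (idx 2), next='a' -> output (2, 'a'), add 'aa' as idx 3
Step 4: w='a' (idx 2), next='c' -> output (2, 'c'), add 'ac' as idx 4
Step 5: w='ac' (idx 4), next='c' -> output (4, 'c'), add 'acc' as idx 5


Encoded: [(0, 'c'), (0, 'a'), (2, 'a'), (2, 'c'), (4, 'c')]


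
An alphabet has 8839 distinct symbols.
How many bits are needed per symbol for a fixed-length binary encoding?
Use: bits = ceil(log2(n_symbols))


log2(8839) = 13.1097
Bracket: 2^13 = 8192 < 8839 <= 2^14 = 16384
So ceil(log2(8839)) = 14

bits = ceil(log2(8839)) = ceil(13.1097) = 14 bits


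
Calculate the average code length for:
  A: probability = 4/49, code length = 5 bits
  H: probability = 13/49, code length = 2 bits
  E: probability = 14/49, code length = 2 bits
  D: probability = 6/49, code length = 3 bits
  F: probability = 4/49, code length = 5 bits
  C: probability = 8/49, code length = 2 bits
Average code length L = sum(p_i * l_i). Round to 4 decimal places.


Weighted contributions p_i * l_i:
  A: (4/49) * 5 = 20/49
  H: (13/49) * 2 = 26/49
  E: (14/49) * 2 = 28/49
  D: (6/49) * 3 = 18/49
  F: (4/49) * 5 = 20/49
  C: (8/49) * 2 = 16/49
Sum = (20 + 26 + 28 + 18 + 20 + 16)/49 = 128/49

L = 128/49 = 2.6122 bits/symbol


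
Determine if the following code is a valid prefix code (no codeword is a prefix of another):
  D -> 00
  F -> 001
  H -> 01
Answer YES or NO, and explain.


Checking each pair (does one codeword prefix another?):
  D='00' vs F='001': prefix -- VIOLATION

NO -- this is NOT a valid prefix code. D (00) is a prefix of F (001).


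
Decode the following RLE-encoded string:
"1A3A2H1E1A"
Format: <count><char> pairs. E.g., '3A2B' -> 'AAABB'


Expanding each <count><char> pair:
  1A -> 'A'
  3A -> 'AAA'
  2H -> 'HH'
  1E -> 'E'
  1A -> 'A'

Decoded = AAAAHHEA


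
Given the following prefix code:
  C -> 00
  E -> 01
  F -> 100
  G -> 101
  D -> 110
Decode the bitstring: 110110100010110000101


Decoding step by step:
Bits 110 -> D
Bits 110 -> D
Bits 100 -> F
Bits 01 -> E
Bits 01 -> E
Bits 100 -> F
Bits 00 -> C
Bits 101 -> G


Decoded message: DDFEEFCG


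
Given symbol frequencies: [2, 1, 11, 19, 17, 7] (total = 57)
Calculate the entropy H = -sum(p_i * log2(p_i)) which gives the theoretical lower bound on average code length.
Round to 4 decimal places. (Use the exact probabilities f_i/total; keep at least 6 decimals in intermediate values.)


Per-symbol terms -p_i * log2(p_i) with p_i = f_i/57:
  p = 2/57 = 0.035088: log2(p) = -4.832890, -p*log2(p) = 0.169575
  p = 1/57 = 0.017544: log2(p) = -5.832890, -p*log2(p) = 0.102331
  p = 11/57 = 0.192982: log2(p) = -2.373458, -p*log2(p) = 0.458036
  p = 19/57 = 0.333333: log2(p) = -1.584963, -p*log2(p) = 0.528321
  p = 17/57 = 0.298246: log2(p) = -1.745427, -p*log2(p) = 0.520566
  p = 7/57 = 0.122807: log2(p) = -3.025535, -p*log2(p) = 0.371557
H = 0.169575 + 0.102331 + 0.458036 + 0.528321 + 0.520566 + 0.371557 = 2.150386

H = 2.1504 bits/symbol


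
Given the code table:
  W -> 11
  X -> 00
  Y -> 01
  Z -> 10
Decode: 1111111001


Decoding:
11 -> W
11 -> W
11 -> W
10 -> Z
01 -> Y


Result: WWWZY


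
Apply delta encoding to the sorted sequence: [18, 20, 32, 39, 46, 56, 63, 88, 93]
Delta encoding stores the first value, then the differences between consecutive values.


First value: 18
Deltas:
  20 - 18 = 2
  32 - 20 = 12
  39 - 32 = 7
  46 - 39 = 7
  56 - 46 = 10
  63 - 56 = 7
  88 - 63 = 25
  93 - 88 = 5


Delta encoded: [18, 2, 12, 7, 7, 10, 7, 25, 5]


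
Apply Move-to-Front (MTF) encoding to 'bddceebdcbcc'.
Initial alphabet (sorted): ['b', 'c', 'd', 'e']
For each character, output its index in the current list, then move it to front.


MTF encoding:
'b': index 0 in ['b', 'c', 'd', 'e'] -> ['b', 'c', 'd', 'e']
'd': index 2 in ['b', 'c', 'd', 'e'] -> ['d', 'b', 'c', 'e']
'd': index 0 in ['d', 'b', 'c', 'e'] -> ['d', 'b', 'c', 'e']
'c': index 2 in ['d', 'b', 'c', 'e'] -> ['c', 'd', 'b', 'e']
'e': index 3 in ['c', 'd', 'b', 'e'] -> ['e', 'c', 'd', 'b']
'e': index 0 in ['e', 'c', 'd', 'b'] -> ['e', 'c', 'd', 'b']
'b': index 3 in ['e', 'c', 'd', 'b'] -> ['b', 'e', 'c', 'd']
'd': index 3 in ['b', 'e', 'c', 'd'] -> ['d', 'b', 'e', 'c']
'c': index 3 in ['d', 'b', 'e', 'c'] -> ['c', 'd', 'b', 'e']
'b': index 2 in ['c', 'd', 'b', 'e'] -> ['b', 'c', 'd', 'e']
'c': index 1 in ['b', 'c', 'd', 'e'] -> ['c', 'b', 'd', 'e']
'c': index 0 in ['c', 'b', 'd', 'e'] -> ['c', 'b', 'd', 'e']


Output: [0, 2, 0, 2, 3, 0, 3, 3, 3, 2, 1, 0]


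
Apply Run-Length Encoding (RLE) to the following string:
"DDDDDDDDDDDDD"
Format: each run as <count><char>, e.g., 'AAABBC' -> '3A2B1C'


Scanning runs left to right:
  i=0: run of 'D' x 13 -> '13D'

RLE = 13D


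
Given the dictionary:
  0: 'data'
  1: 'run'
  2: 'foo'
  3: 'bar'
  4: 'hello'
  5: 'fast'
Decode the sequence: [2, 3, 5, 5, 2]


Look up each index in the dictionary:
  2 -> 'foo'
  3 -> 'bar'
  5 -> 'fast'
  5 -> 'fast'
  2 -> 'foo'

Decoded: "foo bar fast fast foo"


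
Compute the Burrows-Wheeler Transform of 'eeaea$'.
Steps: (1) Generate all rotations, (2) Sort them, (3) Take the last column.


Rotations (sorted):
  0: $eeaea -> last char: a
  1: a$eeae -> last char: e
  2: aea$ee -> last char: e
  3: ea$eea -> last char: a
  4: eaea$e -> last char: e
  5: eeaea$ -> last char: $


BWT = aeeae$


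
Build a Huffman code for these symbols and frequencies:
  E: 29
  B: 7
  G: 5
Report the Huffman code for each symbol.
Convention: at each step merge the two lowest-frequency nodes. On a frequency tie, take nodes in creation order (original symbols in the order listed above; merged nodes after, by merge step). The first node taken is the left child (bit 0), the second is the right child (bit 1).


Huffman tree construction:
Step 1: Merge G(5) + B(7) = 12
Step 2: Merge (G+B)(12) + E(29) = 41
Read each symbol's code off the tree from the root (left child = 0, right child = 1).

Codes:
  E: 1 (length 1)
  B: 01 (length 2)
  G: 00 (length 2)
Average code length: 53/41 = 1.2927 bits/symbol
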